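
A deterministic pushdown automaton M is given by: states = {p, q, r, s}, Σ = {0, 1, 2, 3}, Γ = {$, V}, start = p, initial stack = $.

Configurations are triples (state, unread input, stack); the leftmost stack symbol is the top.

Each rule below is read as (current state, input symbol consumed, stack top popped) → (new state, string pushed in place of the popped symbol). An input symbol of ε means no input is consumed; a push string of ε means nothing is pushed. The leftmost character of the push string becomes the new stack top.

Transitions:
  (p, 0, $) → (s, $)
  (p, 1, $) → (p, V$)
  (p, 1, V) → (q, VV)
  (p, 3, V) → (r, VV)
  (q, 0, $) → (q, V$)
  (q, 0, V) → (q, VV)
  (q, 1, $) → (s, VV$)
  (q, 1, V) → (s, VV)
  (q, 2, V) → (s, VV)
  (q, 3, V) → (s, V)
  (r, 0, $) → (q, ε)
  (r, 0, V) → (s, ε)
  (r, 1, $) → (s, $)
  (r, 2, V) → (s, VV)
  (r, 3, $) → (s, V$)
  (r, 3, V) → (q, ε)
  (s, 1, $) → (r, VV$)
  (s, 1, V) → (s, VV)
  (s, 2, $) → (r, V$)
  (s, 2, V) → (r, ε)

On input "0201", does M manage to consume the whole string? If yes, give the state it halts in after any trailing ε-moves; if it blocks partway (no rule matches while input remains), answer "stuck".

r

(p, 0201, $) ⊢ (s, 201, $) ⊢ (r, 01, V$) ⊢ (s, 1, $) ⊢ (r, ε, VV$)
All input consumed; M is in state r.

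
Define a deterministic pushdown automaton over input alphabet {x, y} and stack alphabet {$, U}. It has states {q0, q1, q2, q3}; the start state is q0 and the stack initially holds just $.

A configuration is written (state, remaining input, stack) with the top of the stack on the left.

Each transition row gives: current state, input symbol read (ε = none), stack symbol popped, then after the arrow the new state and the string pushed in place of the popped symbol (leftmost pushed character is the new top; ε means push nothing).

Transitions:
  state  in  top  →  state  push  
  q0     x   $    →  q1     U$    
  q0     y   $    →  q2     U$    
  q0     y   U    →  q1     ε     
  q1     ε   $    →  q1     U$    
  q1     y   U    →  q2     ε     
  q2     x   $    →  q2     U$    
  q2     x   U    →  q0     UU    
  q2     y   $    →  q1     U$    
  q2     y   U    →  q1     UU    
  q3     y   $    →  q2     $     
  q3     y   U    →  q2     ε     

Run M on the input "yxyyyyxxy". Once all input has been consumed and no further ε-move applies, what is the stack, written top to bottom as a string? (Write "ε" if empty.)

(q0, yxyyyyxxy, $)
  read y, top $: go to q2, push U$ → (q2, xyyyyxxy, U$)
  read x, top U: go to q0, push UU → (q0, yyyyxxy, UU$)
  read y, top U: go to q1, push ε → (q1, yyyxxy, U$)
  read y, top U: go to q2, push ε → (q2, yyxxy, $)
  read y, top $: go to q1, push U$ → (q1, yxxy, U$)
  read y, top U: go to q2, push ε → (q2, xxy, $)
  read x, top $: go to q2, push U$ → (q2, xy, U$)
  read x, top U: go to q0, push UU → (q0, y, UU$)
  read y, top U: go to q1, push ε → (q1, ε, U$)
All input consumed in state q1 with stack U$.

U$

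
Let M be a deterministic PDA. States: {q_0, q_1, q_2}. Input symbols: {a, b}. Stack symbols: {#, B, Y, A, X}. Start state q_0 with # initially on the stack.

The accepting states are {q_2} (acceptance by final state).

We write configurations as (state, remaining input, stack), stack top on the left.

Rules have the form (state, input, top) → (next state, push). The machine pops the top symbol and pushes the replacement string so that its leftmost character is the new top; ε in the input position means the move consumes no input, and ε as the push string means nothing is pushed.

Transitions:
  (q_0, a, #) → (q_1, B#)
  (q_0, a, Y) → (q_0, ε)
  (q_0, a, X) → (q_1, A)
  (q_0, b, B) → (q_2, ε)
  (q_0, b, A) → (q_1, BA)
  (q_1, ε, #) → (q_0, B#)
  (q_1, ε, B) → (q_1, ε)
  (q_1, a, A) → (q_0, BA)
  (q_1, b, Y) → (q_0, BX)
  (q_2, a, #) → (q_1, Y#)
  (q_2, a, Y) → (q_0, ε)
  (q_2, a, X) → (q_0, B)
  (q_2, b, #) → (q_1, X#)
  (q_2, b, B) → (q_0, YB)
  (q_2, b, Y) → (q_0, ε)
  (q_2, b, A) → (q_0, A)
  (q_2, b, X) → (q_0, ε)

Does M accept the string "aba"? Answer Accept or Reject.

Reject

(q_0, aba, #)
  read a, top #: go to q_1, push B# → (q_1, ba, B#)
  ε-move, top B: go to q_1, push ε → (q_1, ba, #)
  ε-move, top #: go to q_0, push B# → (q_0, ba, B#)
  read b, top B: go to q_2, push ε → (q_2, a, #)
  read a, top #: go to q_1, push Y# → (q_1, ε, Y#)
All input consumed; state q_1 ∉ F and no further ε-move applies.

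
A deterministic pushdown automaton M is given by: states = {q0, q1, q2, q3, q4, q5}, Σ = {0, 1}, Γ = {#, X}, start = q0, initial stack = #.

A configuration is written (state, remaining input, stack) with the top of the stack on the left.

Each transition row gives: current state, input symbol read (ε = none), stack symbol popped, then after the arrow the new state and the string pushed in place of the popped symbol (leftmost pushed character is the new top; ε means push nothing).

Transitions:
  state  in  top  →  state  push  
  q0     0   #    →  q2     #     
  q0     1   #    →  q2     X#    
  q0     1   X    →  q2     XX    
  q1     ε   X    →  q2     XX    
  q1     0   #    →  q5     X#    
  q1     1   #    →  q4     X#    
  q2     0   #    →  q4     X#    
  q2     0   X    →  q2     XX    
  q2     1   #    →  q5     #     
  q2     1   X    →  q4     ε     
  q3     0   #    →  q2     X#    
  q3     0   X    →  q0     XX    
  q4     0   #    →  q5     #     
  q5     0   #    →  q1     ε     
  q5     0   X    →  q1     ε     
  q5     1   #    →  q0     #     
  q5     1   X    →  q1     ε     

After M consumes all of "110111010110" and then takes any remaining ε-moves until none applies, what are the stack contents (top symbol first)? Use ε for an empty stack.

#

(q0, 110111010110, #)
  read 1, top #: go to q2, push X# → (q2, 10111010110, X#)
  read 1, top X: go to q4, push ε → (q4, 0111010110, #)
  read 0, top #: go to q5, push # → (q5, 111010110, #)
  read 1, top #: go to q0, push # → (q0, 11010110, #)
  read 1, top #: go to q2, push X# → (q2, 1010110, X#)
  read 1, top X: go to q4, push ε → (q4, 010110, #)
  read 0, top #: go to q5, push # → (q5, 10110, #)
  read 1, top #: go to q0, push # → (q0, 0110, #)
  read 0, top #: go to q2, push # → (q2, 110, #)
  read 1, top #: go to q5, push # → (q5, 10, #)
  read 1, top #: go to q0, push # → (q0, 0, #)
  read 0, top #: go to q2, push # → (q2, ε, #)
All input consumed in state q2 with stack #.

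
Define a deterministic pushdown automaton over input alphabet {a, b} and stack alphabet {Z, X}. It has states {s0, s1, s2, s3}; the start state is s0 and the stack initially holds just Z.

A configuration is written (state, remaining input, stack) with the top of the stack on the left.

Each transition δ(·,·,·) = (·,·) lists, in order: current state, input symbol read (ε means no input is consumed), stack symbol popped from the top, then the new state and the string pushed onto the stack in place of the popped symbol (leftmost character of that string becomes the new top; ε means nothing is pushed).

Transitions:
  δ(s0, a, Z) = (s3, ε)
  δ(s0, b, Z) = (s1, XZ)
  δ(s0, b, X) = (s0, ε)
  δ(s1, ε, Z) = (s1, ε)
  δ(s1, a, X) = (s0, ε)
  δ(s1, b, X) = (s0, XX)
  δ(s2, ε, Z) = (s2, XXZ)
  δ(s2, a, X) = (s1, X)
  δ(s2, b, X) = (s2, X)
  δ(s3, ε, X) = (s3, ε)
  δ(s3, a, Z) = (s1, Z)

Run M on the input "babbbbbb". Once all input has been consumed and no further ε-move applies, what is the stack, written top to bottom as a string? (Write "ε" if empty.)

(s0, babbbbbb, Z) ⊢ (s1, abbbbbb, XZ) ⊢ (s0, bbbbbb, Z) ⊢ (s1, bbbbb, XZ) ⊢ (s0, bbbb, XXZ) ⊢ (s0, bbb, XZ) ⊢ (s0, bb, Z) ⊢ (s1, b, XZ) ⊢ (s0, ε, XXZ)
All input consumed in state s0 with stack XXZ.

XXZ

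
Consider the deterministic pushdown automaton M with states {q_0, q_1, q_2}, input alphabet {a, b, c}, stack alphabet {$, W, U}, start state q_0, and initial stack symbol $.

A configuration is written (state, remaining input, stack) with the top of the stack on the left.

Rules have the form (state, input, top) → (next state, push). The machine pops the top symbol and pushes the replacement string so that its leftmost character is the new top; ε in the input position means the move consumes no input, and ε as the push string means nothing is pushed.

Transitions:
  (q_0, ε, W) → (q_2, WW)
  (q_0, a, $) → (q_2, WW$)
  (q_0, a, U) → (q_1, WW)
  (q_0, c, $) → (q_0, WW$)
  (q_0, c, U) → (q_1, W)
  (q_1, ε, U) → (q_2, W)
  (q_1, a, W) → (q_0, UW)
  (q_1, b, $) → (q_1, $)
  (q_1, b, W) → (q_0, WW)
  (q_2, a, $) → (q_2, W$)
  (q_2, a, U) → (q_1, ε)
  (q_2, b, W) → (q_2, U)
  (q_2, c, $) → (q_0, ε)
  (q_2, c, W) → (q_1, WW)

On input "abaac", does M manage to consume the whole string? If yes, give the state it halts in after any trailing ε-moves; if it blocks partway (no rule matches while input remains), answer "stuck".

q_1

(q_0, abaac, $) ⊢ (q_2, baac, WW$) ⊢ (q_2, aac, UW$) ⊢ (q_1, ac, W$) ⊢ (q_0, c, UW$) ⊢ (q_1, ε, WW$)
All input consumed; M is in state q_1.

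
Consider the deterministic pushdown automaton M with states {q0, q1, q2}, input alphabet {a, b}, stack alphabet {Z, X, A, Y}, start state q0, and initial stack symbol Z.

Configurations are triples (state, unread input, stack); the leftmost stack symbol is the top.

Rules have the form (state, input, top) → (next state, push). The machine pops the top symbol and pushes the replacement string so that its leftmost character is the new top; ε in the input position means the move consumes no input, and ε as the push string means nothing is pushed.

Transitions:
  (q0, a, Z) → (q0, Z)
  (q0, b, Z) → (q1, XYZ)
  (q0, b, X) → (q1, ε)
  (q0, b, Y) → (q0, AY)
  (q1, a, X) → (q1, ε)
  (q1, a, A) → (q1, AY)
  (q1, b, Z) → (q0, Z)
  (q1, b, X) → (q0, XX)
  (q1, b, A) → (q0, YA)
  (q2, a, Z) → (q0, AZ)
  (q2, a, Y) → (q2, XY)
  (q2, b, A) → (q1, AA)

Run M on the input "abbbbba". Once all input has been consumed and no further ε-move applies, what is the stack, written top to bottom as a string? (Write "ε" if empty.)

YZ

(q0, abbbbba, Z)
  read a, top Z: go to q0, push Z → (q0, bbbbba, Z)
  read b, top Z: go to q1, push XYZ → (q1, bbbba, XYZ)
  read b, top X: go to q0, push XX → (q0, bbba, XXYZ)
  read b, top X: go to q1, push ε → (q1, bba, XYZ)
  read b, top X: go to q0, push XX → (q0, ba, XXYZ)
  read b, top X: go to q1, push ε → (q1, a, XYZ)
  read a, top X: go to q1, push ε → (q1, ε, YZ)
All input consumed in state q1 with stack YZ.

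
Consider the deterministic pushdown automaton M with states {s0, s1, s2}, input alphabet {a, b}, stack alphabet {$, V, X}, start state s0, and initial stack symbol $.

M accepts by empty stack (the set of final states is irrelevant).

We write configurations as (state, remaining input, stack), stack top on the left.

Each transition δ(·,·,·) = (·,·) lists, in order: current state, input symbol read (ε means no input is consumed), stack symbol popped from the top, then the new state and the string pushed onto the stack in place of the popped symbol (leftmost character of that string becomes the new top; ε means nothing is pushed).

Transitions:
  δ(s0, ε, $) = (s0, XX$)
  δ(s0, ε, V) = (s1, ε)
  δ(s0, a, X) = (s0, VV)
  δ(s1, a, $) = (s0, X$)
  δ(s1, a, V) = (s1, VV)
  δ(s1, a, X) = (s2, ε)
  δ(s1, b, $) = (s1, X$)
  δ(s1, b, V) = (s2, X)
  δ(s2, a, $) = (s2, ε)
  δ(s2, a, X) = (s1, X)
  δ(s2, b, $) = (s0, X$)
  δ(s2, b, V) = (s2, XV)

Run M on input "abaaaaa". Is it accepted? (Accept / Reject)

(s0, abaaaaa, $)
  ε-move, top $: go to s0, push XX$ → (s0, abaaaaa, XX$)
  read a, top X: go to s0, push VV → (s0, baaaaa, VVX$)
  ε-move, top V: go to s1, push ε → (s1, baaaaa, VX$)
  read b, top V: go to s2, push X → (s2, aaaaa, XX$)
  read a, top X: go to s1, push X → (s1, aaaa, XX$)
  read a, top X: go to s2, push ε → (s2, aaa, X$)
  read a, top X: go to s1, push X → (s1, aa, X$)
  read a, top X: go to s2, push ε → (s2, a, $)
  read a, top $: go to s2, push ε → (s2, ε, ε)
All input consumed and the stack is empty.

Accept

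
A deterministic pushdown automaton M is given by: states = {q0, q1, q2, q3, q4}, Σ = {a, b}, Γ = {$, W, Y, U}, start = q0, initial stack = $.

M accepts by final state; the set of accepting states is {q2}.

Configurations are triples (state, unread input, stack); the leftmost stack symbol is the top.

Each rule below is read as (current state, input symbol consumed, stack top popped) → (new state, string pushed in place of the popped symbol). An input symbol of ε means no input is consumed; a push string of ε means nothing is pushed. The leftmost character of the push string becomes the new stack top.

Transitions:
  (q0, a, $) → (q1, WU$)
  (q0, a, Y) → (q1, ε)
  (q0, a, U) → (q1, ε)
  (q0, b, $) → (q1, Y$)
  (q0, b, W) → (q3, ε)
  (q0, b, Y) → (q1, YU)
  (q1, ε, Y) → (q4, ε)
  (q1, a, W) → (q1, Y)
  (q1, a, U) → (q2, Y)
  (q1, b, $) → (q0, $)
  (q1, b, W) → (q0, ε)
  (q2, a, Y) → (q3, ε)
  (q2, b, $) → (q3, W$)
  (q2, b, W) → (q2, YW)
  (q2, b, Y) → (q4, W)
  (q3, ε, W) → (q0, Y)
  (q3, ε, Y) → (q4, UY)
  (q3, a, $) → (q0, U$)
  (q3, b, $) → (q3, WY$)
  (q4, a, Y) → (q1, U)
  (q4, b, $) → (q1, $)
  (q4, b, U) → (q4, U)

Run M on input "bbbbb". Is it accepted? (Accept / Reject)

Reject

(q0, bbbbb, $)
  read b, top $: go to q1, push Y$ → (q1, bbbb, Y$)
  ε-move, top Y: go to q4, push ε → (q4, bbbb, $)
  read b, top $: go to q1, push $ → (q1, bbb, $)
  read b, top $: go to q0, push $ → (q0, bb, $)
  read b, top $: go to q1, push Y$ → (q1, b, Y$)
  ε-move, top Y: go to q4, push ε → (q4, b, $)
  read b, top $: go to q1, push $ → (q1, ε, $)
All input consumed; state q1 ∉ F and no further ε-move applies.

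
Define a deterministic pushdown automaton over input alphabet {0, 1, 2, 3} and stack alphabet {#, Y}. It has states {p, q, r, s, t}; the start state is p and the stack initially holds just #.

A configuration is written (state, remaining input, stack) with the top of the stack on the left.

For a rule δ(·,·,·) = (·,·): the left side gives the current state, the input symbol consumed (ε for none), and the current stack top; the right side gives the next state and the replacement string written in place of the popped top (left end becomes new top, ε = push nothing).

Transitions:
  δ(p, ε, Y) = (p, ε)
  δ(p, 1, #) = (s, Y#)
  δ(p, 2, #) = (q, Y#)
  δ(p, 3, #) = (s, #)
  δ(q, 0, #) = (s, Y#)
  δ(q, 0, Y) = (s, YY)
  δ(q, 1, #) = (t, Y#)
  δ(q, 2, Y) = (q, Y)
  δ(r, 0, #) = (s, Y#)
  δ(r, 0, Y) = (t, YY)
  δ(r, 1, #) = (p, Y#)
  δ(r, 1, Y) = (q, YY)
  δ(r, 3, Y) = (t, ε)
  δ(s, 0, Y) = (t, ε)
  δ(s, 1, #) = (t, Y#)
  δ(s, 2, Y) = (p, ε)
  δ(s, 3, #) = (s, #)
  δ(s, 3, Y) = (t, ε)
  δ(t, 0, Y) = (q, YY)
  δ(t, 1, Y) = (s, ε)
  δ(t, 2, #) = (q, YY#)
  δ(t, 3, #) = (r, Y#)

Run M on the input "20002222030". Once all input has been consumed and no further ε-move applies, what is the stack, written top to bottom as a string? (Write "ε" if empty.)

YYY#

(p, 20002222030, #) ⊢ (q, 0002222030, Y#) ⊢ (s, 002222030, YY#) ⊢ (t, 02222030, Y#) ⊢ (q, 2222030, YY#) ⊢ (q, 222030, YY#) ⊢ (q, 22030, YY#) ⊢ (q, 2030, YY#) ⊢ (q, 030, YY#) ⊢ (s, 30, YYY#) ⊢ (t, 0, YY#) ⊢ (q, ε, YYY#)
All input consumed in state q with stack YYY#.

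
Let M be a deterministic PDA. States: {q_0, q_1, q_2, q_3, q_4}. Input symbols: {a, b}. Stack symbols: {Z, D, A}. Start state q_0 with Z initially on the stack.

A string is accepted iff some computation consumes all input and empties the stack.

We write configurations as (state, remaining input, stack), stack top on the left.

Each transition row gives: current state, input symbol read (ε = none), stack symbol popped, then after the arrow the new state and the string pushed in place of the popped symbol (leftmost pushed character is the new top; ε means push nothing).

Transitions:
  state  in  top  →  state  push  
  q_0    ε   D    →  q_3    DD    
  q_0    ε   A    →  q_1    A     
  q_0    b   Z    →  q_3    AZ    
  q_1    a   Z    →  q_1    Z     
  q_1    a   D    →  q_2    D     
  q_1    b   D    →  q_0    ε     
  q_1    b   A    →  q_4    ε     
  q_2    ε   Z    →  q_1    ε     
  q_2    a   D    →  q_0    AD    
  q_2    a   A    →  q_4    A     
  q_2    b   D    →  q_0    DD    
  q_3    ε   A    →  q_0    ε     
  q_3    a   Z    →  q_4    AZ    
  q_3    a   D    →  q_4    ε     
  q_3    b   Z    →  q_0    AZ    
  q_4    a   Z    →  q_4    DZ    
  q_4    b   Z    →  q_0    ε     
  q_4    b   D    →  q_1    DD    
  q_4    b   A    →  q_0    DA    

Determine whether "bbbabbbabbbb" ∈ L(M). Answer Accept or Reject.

Reject

(q_0, bbbabbbabbbb, Z)
  read b, top Z: go to q_3, push AZ → (q_3, bbabbbabbbb, AZ)
  ε-move, top A: go to q_0, push ε → (q_0, bbabbbabbbb, Z)
  read b, top Z: go to q_3, push AZ → (q_3, babbbabbbb, AZ)
  ε-move, top A: go to q_0, push ε → (q_0, babbbabbbb, Z)
  read b, top Z: go to q_3, push AZ → (q_3, abbbabbbb, AZ)
  ε-move, top A: go to q_0, push ε → (q_0, abbbabbbb, Z)
No transition applies at (q_0, abbbabbbb, Z); input not fully consumed.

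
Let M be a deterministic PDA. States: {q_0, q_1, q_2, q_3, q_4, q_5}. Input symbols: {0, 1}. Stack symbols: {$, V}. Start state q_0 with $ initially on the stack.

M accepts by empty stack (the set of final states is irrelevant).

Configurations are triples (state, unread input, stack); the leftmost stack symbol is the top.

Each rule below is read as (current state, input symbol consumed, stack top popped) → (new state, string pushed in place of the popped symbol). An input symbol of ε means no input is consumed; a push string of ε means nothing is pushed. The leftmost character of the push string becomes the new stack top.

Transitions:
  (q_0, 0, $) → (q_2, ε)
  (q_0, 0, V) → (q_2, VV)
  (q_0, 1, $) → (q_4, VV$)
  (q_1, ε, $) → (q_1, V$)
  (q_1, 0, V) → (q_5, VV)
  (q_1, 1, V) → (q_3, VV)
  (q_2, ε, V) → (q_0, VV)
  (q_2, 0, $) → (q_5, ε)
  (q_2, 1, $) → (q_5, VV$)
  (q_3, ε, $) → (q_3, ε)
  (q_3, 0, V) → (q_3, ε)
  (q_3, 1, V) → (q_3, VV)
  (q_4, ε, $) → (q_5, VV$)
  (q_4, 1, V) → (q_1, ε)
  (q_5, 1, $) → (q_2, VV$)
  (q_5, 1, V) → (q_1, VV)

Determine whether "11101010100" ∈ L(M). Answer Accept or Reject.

(q_0, 11101010100, $)
  read 1, top $: go to q_4, push VV$ → (q_4, 1101010100, VV$)
  read 1, top V: go to q_1, push ε → (q_1, 101010100, V$)
  read 1, top V: go to q_3, push VV → (q_3, 01010100, VV$)
  read 0, top V: go to q_3, push ε → (q_3, 1010100, V$)
  read 1, top V: go to q_3, push VV → (q_3, 010100, VV$)
  read 0, top V: go to q_3, push ε → (q_3, 10100, V$)
  read 1, top V: go to q_3, push VV → (q_3, 0100, VV$)
  read 0, top V: go to q_3, push ε → (q_3, 100, V$)
  read 1, top V: go to q_3, push VV → (q_3, 00, VV$)
  read 0, top V: go to q_3, push ε → (q_3, 0, V$)
  read 0, top V: go to q_3, push ε → (q_3, ε, $)
  ε-move, top $: go to q_3, push ε → (q_3, ε, ε)
All input consumed and the stack is empty.

Accept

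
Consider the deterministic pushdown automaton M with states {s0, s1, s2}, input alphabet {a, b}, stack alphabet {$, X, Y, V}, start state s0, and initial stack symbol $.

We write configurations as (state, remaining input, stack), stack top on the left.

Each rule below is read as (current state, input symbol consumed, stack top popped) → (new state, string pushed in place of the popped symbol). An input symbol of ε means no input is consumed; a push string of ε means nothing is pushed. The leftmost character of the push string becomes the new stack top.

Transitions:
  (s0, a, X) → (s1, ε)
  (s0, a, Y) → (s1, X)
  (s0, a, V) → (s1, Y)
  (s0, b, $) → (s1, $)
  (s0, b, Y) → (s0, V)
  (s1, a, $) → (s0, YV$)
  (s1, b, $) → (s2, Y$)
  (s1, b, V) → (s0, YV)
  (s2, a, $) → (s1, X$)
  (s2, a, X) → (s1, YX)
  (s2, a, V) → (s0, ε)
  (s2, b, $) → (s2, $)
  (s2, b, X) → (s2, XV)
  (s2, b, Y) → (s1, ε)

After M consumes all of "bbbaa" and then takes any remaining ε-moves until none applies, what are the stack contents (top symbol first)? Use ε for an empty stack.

XV$

(s0, bbbaa, $)
  read b, top $: go to s1, push $ → (s1, bbaa, $)
  read b, top $: go to s2, push Y$ → (s2, baa, Y$)
  read b, top Y: go to s1, push ε → (s1, aa, $)
  read a, top $: go to s0, push YV$ → (s0, a, YV$)
  read a, top Y: go to s1, push X → (s1, ε, XV$)
All input consumed in state s1 with stack XV$.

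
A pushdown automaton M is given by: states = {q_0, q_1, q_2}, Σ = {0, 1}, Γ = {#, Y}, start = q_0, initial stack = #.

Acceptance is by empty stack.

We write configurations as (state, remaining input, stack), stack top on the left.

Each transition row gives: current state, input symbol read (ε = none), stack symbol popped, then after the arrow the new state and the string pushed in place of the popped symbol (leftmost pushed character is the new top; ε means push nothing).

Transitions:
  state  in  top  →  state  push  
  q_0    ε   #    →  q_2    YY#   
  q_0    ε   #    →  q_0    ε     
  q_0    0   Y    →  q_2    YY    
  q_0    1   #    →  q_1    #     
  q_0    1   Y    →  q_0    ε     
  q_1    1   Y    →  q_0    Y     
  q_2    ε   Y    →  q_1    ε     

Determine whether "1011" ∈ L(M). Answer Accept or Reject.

Accept

One accepting computation: (q_0, 1011, #) ⊢ (q_2, 1011, YY#) ⊢ (q_1, 1011, Y#) ⊢ (q_0, 011, Y#) ⊢ (q_2, 11, YY#) ⊢ (q_1, 11, Y#) ⊢ (q_0, 1, Y#) ⊢ (q_0, ε, #) ⊢ (q_0, ε, ε)
All input consumed and the stack is empty.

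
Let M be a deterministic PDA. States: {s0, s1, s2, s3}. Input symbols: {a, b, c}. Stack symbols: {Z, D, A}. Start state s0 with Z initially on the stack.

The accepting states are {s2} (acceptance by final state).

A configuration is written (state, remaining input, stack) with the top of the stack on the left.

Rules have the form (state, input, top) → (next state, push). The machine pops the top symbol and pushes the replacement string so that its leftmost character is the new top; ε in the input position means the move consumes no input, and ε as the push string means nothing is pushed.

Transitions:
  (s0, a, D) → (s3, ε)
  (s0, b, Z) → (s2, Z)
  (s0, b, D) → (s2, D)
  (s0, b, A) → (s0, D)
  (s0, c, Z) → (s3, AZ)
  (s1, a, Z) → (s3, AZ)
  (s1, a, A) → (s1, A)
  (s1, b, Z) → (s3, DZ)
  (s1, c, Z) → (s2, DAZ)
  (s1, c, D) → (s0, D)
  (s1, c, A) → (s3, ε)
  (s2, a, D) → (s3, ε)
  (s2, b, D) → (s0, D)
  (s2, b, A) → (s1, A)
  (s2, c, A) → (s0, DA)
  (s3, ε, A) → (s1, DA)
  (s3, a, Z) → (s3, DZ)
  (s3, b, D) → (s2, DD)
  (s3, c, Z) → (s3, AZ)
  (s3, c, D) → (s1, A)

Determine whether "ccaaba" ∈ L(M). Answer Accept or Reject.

(s0, ccaaba, Z)
  read c, top Z: go to s3, push AZ → (s3, caaba, AZ)
  ε-move, top A: go to s1, push DA → (s1, caaba, DAZ)
  read c, top D: go to s0, push D → (s0, aaba, DAZ)
  read a, top D: go to s3, push ε → (s3, aba, AZ)
  ε-move, top A: go to s1, push DA → (s1, aba, DAZ)
No transition applies at (s1, aba, DAZ); input not fully consumed.

Reject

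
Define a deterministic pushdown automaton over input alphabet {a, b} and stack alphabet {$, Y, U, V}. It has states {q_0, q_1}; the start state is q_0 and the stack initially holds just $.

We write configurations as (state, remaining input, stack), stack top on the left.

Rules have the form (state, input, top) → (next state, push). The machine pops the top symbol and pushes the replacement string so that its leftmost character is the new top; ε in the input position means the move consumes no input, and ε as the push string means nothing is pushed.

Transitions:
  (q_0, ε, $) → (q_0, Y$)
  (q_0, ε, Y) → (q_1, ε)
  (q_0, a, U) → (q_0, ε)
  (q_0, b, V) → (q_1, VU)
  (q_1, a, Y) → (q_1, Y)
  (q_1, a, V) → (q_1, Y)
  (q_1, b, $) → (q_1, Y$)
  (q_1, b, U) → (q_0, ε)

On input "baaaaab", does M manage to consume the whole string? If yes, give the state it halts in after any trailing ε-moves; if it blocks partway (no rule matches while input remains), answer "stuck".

(q_0, baaaaab, $)
  ε-move, top $: go to q_0, push Y$ → (q_0, baaaaab, Y$)
  ε-move, top Y: go to q_1, push ε → (q_1, baaaaab, $)
  read b, top $: go to q_1, push Y$ → (q_1, aaaaab, Y$)
  read a, top Y: go to q_1, push Y → (q_1, aaaab, Y$)
  read a, top Y: go to q_1, push Y → (q_1, aaab, Y$)
  read a, top Y: go to q_1, push Y → (q_1, aab, Y$)
  read a, top Y: go to q_1, push Y → (q_1, ab, Y$)
  read a, top Y: go to q_1, push Y → (q_1, b, Y$)
No transition for (q_1, b, top Y); M blocks with input b remaining.

stuck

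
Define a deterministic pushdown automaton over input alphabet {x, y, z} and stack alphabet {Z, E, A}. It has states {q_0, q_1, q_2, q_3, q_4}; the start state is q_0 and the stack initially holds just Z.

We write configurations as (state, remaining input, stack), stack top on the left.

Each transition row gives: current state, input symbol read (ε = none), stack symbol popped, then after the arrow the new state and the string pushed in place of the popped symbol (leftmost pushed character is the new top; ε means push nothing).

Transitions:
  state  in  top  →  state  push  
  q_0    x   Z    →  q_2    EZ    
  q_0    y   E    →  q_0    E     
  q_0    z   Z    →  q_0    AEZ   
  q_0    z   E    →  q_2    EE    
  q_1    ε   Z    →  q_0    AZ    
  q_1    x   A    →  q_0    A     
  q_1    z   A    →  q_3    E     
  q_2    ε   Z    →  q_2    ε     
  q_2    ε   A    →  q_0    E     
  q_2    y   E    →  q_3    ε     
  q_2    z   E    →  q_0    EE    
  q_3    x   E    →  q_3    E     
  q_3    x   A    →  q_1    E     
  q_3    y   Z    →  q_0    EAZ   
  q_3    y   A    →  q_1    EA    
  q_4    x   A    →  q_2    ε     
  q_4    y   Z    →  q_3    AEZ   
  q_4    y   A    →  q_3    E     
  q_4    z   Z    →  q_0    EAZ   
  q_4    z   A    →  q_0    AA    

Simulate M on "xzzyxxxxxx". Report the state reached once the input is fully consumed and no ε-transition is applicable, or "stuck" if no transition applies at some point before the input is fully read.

(q_0, xzzyxxxxxx, Z)
  read x, top Z: go to q_2, push EZ → (q_2, zzyxxxxxx, EZ)
  read z, top E: go to q_0, push EE → (q_0, zyxxxxxx, EEZ)
  read z, top E: go to q_2, push EE → (q_2, yxxxxxx, EEEZ)
  read y, top E: go to q_3, push ε → (q_3, xxxxxx, EEZ)
  read x, top E: go to q_3, push E → (q_3, xxxxx, EEZ)
  read x, top E: go to q_3, push E → (q_3, xxxx, EEZ)
  read x, top E: go to q_3, push E → (q_3, xxx, EEZ)
  read x, top E: go to q_3, push E → (q_3, xx, EEZ)
  read x, top E: go to q_3, push E → (q_3, x, EEZ)
  read x, top E: go to q_3, push E → (q_3, ε, EEZ)
All input consumed; M is in state q_3.

q_3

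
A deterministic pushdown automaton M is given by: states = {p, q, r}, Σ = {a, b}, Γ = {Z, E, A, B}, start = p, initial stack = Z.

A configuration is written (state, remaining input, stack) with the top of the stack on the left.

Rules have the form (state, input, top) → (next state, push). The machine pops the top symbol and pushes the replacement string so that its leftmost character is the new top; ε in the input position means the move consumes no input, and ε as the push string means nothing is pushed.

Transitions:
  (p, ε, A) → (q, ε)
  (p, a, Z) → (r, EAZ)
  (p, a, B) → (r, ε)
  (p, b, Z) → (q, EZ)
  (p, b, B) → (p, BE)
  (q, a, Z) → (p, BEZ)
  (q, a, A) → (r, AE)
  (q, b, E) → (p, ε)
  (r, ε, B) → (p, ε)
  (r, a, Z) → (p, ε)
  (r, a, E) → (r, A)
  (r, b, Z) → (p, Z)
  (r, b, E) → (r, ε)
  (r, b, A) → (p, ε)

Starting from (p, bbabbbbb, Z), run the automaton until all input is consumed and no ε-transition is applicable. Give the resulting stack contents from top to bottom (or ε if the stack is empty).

(p, bbabbbbb, Z)
  read b, top Z: go to q, push EZ → (q, babbbbb, EZ)
  read b, top E: go to p, push ε → (p, abbbbb, Z)
  read a, top Z: go to r, push EAZ → (r, bbbbb, EAZ)
  read b, top E: go to r, push ε → (r, bbbb, AZ)
  read b, top A: go to p, push ε → (p, bbb, Z)
  read b, top Z: go to q, push EZ → (q, bb, EZ)
  read b, top E: go to p, push ε → (p, b, Z)
  read b, top Z: go to q, push EZ → (q, ε, EZ)
All input consumed in state q with stack EZ.

EZ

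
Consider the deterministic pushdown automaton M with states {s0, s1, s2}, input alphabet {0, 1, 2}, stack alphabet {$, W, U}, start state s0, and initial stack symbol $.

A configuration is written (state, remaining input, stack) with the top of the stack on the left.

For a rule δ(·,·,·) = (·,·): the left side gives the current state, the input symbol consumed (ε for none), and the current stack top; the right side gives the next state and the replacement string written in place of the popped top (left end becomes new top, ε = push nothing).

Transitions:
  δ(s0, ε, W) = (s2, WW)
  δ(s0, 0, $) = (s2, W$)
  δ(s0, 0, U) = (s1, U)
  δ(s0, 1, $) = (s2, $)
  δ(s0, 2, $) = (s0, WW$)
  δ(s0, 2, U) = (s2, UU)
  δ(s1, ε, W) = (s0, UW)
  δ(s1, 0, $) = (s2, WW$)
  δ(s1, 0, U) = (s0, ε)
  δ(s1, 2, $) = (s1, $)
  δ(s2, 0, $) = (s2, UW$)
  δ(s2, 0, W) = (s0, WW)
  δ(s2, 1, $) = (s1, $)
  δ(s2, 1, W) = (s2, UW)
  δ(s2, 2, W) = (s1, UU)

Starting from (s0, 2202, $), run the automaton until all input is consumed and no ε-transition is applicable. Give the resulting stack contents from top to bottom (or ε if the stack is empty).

(s0, 2202, $)
  read 2, top $: go to s0, push WW$ → (s0, 202, WW$)
  ε-move, top W: go to s2, push WW → (s2, 202, WWW$)
  read 2, top W: go to s1, push UU → (s1, 02, UUWW$)
  read 0, top U: go to s0, push ε → (s0, 2, UWW$)
  read 2, top U: go to s2, push UU → (s2, ε, UUWW$)
All input consumed in state s2 with stack UUWW$.

UUWW$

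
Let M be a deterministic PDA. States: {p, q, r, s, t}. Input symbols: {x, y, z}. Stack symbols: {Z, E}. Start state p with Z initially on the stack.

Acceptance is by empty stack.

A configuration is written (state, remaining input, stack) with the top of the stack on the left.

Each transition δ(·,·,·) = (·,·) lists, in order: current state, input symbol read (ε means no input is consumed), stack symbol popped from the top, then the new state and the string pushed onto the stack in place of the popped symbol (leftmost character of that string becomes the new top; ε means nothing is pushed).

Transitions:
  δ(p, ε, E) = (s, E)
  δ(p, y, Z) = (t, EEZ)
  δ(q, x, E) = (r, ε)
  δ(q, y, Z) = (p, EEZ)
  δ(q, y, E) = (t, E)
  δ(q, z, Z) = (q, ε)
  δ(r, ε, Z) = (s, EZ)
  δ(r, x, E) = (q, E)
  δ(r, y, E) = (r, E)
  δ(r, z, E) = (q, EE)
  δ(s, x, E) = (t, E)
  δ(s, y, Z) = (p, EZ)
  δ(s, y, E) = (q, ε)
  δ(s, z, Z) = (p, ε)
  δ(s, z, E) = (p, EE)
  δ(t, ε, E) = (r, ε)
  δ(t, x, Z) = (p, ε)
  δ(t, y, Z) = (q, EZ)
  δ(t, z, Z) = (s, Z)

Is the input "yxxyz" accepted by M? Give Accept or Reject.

(p, yxxyz, Z)
  read y, top Z: go to t, push EEZ → (t, xxyz, EEZ)
  ε-move, top E: go to r, push ε → (r, xxyz, EZ)
  read x, top E: go to q, push E → (q, xyz, EZ)
  read x, top E: go to r, push ε → (r, yz, Z)
  ε-move, top Z: go to s, push EZ → (s, yz, EZ)
  read y, top E: go to q, push ε → (q, z, Z)
  read z, top Z: go to q, push ε → (q, ε, ε)
All input consumed and the stack is empty.

Accept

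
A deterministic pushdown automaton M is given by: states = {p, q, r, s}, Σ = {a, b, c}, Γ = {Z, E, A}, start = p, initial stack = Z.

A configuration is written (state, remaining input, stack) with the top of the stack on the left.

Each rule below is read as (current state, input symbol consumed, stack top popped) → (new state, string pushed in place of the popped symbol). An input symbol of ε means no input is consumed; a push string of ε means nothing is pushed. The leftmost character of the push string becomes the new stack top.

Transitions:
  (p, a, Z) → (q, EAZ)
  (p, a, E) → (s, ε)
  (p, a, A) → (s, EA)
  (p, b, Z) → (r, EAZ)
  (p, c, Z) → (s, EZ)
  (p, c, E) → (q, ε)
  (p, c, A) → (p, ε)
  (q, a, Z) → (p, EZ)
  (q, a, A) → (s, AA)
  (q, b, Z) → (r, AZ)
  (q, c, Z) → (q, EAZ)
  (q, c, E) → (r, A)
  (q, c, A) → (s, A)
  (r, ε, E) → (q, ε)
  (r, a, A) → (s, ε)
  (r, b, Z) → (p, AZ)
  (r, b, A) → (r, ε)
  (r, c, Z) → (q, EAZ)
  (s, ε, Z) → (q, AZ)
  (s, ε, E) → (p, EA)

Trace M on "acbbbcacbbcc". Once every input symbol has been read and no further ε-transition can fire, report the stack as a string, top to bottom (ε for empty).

(p, acbbbcacbbcc, Z)
  read a, top Z: go to q, push EAZ → (q, cbbbcacbbcc, EAZ)
  read c, top E: go to r, push A → (r, bbbcacbbcc, AAZ)
  read b, top A: go to r, push ε → (r, bbcacbbcc, AZ)
  read b, top A: go to r, push ε → (r, bcacbbcc, Z)
  read b, top Z: go to p, push AZ → (p, cacbbcc, AZ)
  read c, top A: go to p, push ε → (p, acbbcc, Z)
  read a, top Z: go to q, push EAZ → (q, cbbcc, EAZ)
  read c, top E: go to r, push A → (r, bbcc, AAZ)
  read b, top A: go to r, push ε → (r, bcc, AZ)
  read b, top A: go to r, push ε → (r, cc, Z)
  read c, top Z: go to q, push EAZ → (q, c, EAZ)
  read c, top E: go to r, push A → (r, ε, AAZ)
All input consumed in state r with stack AAZ.

AAZ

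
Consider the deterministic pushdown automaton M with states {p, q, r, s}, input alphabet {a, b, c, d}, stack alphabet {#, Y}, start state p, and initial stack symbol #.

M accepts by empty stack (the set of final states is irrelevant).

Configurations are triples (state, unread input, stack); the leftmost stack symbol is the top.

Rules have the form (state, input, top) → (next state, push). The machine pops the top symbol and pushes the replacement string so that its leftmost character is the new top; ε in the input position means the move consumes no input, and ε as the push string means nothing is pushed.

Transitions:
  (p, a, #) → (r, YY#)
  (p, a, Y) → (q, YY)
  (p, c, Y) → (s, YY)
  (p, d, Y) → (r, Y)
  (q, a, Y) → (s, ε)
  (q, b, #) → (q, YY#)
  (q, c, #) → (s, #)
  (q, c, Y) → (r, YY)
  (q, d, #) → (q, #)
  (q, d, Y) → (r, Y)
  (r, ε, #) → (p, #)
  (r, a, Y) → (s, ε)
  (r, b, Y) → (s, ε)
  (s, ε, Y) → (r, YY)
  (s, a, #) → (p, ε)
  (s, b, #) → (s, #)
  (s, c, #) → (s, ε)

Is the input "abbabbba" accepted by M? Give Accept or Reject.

(p, abbabbba, #)
  read a, top #: go to r, push YY# → (r, bbabbba, YY#)
  read b, top Y: go to s, push ε → (s, babbba, Y#)
  ε-move, top Y: go to r, push YY → (r, babbba, YY#)
  read b, top Y: go to s, push ε → (s, abbba, Y#)
  ε-move, top Y: go to r, push YY → (r, abbba, YY#)
  read a, top Y: go to s, push ε → (s, bbba, Y#)
  ε-move, top Y: go to r, push YY → (r, bbba, YY#)
  read b, top Y: go to s, push ε → (s, bba, Y#)
  ε-move, top Y: go to r, push YY → (r, bba, YY#)
  read b, top Y: go to s, push ε → (s, ba, Y#)
  ε-move, top Y: go to r, push YY → (r, ba, YY#)
  read b, top Y: go to s, push ε → (s, a, Y#)
  ε-move, top Y: go to r, push YY → (r, a, YY#)
  read a, top Y: go to s, push ε → (s, ε, Y#)
  ε-move, top Y: go to r, push YY → (r, ε, YY#)
All input consumed; stack is YY#, not empty, and no further ε-move applies.

Reject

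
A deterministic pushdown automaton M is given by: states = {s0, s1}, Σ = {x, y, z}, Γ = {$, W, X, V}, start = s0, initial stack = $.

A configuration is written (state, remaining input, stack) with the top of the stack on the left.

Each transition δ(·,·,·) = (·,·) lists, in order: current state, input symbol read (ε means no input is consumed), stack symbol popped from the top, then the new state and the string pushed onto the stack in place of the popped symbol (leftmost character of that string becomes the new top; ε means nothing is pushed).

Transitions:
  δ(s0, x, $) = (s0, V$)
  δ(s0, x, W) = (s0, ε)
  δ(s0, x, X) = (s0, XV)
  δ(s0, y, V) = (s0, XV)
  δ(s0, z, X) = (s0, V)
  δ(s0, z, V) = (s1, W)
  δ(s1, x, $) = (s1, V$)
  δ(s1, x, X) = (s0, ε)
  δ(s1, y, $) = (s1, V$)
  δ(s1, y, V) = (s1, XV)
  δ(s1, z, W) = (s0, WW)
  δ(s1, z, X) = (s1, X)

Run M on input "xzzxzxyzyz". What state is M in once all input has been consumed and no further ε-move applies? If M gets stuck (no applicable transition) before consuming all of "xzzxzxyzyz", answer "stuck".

(s0, xzzxzxyzyz, $)
  read x, top $: go to s0, push V$ → (s0, zzxzxyzyz, V$)
  read z, top V: go to s1, push W → (s1, zxzxyzyz, W$)
  read z, top W: go to s0, push WW → (s0, xzxyzyz, WW$)
  read x, top W: go to s0, push ε → (s0, zxyzyz, W$)
No transition for (s0, z, top W); M blocks with input zxyzyz remaining.

stuck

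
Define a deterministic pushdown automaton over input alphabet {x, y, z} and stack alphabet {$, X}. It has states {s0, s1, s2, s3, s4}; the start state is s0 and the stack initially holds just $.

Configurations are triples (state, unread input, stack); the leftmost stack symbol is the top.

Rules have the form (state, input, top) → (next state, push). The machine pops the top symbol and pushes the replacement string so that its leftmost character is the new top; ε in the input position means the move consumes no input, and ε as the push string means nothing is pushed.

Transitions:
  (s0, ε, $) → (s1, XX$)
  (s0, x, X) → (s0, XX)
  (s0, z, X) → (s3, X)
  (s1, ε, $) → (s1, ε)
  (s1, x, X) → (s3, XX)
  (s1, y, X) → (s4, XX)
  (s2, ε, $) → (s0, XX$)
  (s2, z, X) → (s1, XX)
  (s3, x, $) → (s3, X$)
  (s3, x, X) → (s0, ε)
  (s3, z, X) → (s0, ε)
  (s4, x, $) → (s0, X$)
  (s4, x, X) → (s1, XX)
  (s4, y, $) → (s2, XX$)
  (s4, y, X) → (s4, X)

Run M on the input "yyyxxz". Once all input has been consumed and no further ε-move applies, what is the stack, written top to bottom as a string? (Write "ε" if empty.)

XXXX$

(s0, yyyxxz, $) ⊢ (s1, yyyxxz, XX$) ⊢ (s4, yyxxz, XXX$) ⊢ (s4, yxxz, XXX$) ⊢ (s4, xxz, XXX$) ⊢ (s1, xz, XXXX$) ⊢ (s3, z, XXXXX$) ⊢ (s0, ε, XXXX$)
All input consumed in state s0 with stack XXXX$.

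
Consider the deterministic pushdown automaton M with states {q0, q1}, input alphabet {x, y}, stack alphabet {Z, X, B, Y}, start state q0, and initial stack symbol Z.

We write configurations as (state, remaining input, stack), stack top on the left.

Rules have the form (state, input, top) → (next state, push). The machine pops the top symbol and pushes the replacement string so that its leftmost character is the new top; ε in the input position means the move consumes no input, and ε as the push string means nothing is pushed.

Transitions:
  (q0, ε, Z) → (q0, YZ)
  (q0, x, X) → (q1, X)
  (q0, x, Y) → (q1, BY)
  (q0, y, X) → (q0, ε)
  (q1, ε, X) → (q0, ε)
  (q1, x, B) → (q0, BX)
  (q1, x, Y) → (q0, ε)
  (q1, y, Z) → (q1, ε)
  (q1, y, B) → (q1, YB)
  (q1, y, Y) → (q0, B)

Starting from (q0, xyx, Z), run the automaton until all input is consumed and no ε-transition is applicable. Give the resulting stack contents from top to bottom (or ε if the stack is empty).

(q0, xyx, Z)
  ε-move, top Z: go to q0, push YZ → (q0, xyx, YZ)
  read x, top Y: go to q1, push BY → (q1, yx, BYZ)
  read y, top B: go to q1, push YB → (q1, x, YBYZ)
  read x, top Y: go to q0, push ε → (q0, ε, BYZ)
All input consumed in state q0 with stack BYZ.

BYZ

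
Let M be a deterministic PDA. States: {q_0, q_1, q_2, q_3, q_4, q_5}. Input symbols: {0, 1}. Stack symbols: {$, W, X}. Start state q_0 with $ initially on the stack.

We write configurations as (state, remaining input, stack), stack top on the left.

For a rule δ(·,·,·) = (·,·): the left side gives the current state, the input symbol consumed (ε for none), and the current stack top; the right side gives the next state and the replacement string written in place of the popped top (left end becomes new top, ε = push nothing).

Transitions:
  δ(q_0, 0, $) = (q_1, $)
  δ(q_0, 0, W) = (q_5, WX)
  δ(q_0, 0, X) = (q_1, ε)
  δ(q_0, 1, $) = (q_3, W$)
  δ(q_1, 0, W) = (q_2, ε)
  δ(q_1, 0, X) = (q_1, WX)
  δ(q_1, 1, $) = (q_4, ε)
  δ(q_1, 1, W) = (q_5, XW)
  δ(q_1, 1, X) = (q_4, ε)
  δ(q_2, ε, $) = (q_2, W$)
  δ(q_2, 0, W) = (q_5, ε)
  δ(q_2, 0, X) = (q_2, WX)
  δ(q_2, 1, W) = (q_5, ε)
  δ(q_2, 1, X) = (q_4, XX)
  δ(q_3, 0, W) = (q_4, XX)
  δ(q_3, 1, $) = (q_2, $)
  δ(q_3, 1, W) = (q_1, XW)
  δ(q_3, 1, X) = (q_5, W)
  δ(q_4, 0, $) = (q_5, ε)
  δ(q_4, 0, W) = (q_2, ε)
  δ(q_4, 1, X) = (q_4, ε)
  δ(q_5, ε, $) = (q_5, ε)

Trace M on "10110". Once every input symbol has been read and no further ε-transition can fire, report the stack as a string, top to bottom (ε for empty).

(q_0, 10110, $) ⊢ (q_3, 0110, W$) ⊢ (q_4, 110, XX$) ⊢ (q_4, 10, X$) ⊢ (q_4, 0, $) ⊢ (q_5, ε, ε)
All input consumed in state q_5 with stack ε.

ε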